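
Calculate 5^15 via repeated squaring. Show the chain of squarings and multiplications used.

Computing 5^15 by squaring (build up from 5^1; each line after the first costs one multiplication):

5^1 = 5
5^2 = (5^1)^2 = 5^2 = 25
5^3 = 5 * 5^2 = 5 * 25 = 125
5^6 = (5^3)^2 = 125^2 = 15625
5^7 = 5 * 5^6 = 5 * 15625 = 78125
5^14 = (5^7)^2 = 78125^2 = 6103515625
5^15 = 5 * 5^14 = 5 * 6103515625 = 30517578125

Result: 30517578125
Multiplications needed: 6 (6 lines after 5^1)

5^15 = 30517578125. Using exponentiation by squaring, this requires 6 multiplications. The key idea: if the exponent is even, square the half-power; if odd, multiply by the base once.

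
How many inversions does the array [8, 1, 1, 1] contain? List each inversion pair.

Finding inversions in [8, 1, 1, 1]:

(0, 1): arr[0]=8 > arr[1]=1
(0, 2): arr[0]=8 > arr[2]=1
(0, 3): arr[0]=8 > arr[3]=1

Total inversions: 3

The array has 3 inversion(s): (0,1), (0,2), (0,3). Each pair (i,j) satisfies i < j and arr[i] > arr[j].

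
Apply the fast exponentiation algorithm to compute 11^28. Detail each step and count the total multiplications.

Computing 11^28 by squaring (build up from 11^1; each line after the first costs one multiplication):

11^1 = 11
11^2 = (11^1)^2 = 11^2 = 121
11^3 = 11 * 11^2 = 11 * 121 = 1331
11^6 = (11^3)^2 = 1331^2 = 1771561
11^7 = 11 * 11^6 = 11 * 1771561 = 19487171
11^14 = (11^7)^2 = 19487171^2 = 379749833583241
11^28 = (11^14)^2 = 379749833583241^2 = 144209936106499234037676064081

Result: 144209936106499234037676064081
Multiplications needed: 6 (6 lines after 11^1)

11^28 = 144209936106499234037676064081. Using exponentiation by squaring, this requires 6 multiplications. The key idea: if the exponent is even, square the half-power; if odd, multiply by the base once.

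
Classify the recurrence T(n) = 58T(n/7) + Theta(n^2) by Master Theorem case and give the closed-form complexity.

Master Theorem for T(n) = 58T(n/7) + O(n^2):

a = 58, b = 7, c = 2
log_b(a) = log_7(58) = 2.0867

Case 1: c = 2 < log_7(58) = 2.0867
T(n) = O(n^(log_7 58))

For T(n) = 58T(n/7) + O(n^2): log_7(58) = 2.0867. This is Case 1 of the Master Theorem (c < log_b(a), work dominated by leaves), giving O(n^(log_7 58)).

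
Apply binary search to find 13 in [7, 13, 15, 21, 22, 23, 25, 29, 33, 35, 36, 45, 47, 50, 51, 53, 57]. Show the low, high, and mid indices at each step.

Binary search for 13 in [7, 13, 15, 21, 22, 23, 25, 29, 33, 35, 36, 45, 47, 50, 51, 53, 57]:

lo=0, hi=16, mid=8, arr[mid]=33 -> 33 > 13, search left half
lo=0, hi=7, mid=3, arr[mid]=21 -> 21 > 13, search left half
lo=0, hi=2, mid=1, arr[mid]=13 -> Found target at index 1!

Binary search finds 13 at index 1 after 3 comparisons. The search repeatedly halves the search space by comparing with the middle element.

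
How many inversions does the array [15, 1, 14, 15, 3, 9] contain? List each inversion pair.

Finding inversions in [15, 1, 14, 15, 3, 9]:

(0, 1): arr[0]=15 > arr[1]=1
(0, 2): arr[0]=15 > arr[2]=14
(0, 4): arr[0]=15 > arr[4]=3
(0, 5): arr[0]=15 > arr[5]=9
(2, 4): arr[2]=14 > arr[4]=3
(2, 5): arr[2]=14 > arr[5]=9
(3, 4): arr[3]=15 > arr[4]=3
(3, 5): arr[3]=15 > arr[5]=9

Total inversions: 8

The array has 8 inversion(s): (0,1), (0,2), (0,4), (0,5), (2,4), (2,5), (3,4), (3,5). Each pair (i,j) satisfies i < j and arr[i] > arr[j].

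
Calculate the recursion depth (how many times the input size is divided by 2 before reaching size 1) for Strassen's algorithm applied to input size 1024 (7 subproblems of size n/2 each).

For divide and conquer with division factor 2:

Problem sizes at each level:
Level 0: 1024
Level 1: 512
Level 2: 256
Level 3: 128
Level 4: 64
Level 5: 32
Level 6: 16
Level 7: 8
Level 8: 4
Level 9: 2
Level 10: 1

The root is level 0 and the size-1 base case is level 10 (the tree spans levels 0 through 10, i.e. 11 levels counting the root), so the depth is the number of divisions: log_2(1024) = 10

The recursion tree depth is log_2(1024) = 10. At each level, the problem size is divided by 2, so it takes 10 divisions to reduce to a base case of size 1. The algorithm makes 7 recursive calls at each level.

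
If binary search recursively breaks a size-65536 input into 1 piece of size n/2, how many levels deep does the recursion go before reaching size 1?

For divide and conquer with division factor 2:

Problem sizes at each level:
Level 0: 65536
Level 1: 32768
Level 2: 16384
Level 3: 8192
Level 4: 4096
Level 5: 2048
Level 6: 1024
Level 7: 512
Level 8: 256
Level 9: 128
Level 10: 64
Level 11: 32
Level 12: 16
Level 13: 8
Level 14: 4
Level 15: 2
Level 16: 1

The root is level 0 and the size-1 base case is level 16 (the tree spans levels 0 through 16, i.e. 17 levels counting the root), so the depth is the number of divisions: log_2(65536) = 16

The recursion tree depth is log_2(65536) = 16. At each level, the problem size is divided by 2, so it takes 16 divisions to reduce to a base case of size 1. The algorithm makes 1 recursive call at each level.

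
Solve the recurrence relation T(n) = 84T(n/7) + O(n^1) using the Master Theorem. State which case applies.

Master Theorem for T(n) = 84T(n/7) + O(n^1):

a = 84, b = 7, c = 1
log_b(a) = log_7(84) = 2.2770

Case 1: c = 1 < log_7(84) = 2.2770
T(n) = O(n^(log_7 84))

For T(n) = 84T(n/7) + O(n^1): log_7(84) = 2.2770. This is Case 1 of the Master Theorem (c < log_b(a), work dominated by leaves), giving O(n^(log_7 84)).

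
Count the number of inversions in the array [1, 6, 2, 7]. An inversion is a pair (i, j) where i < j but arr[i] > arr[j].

Finding inversions in [1, 6, 2, 7]:

(1, 2): arr[1]=6 > arr[2]=2

Total inversions: 1

The array has 1 inversion(s): (1,2). Each pair (i,j) satisfies i < j and arr[i] > arr[j].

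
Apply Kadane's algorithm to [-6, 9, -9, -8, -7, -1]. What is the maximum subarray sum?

Using Kadane's algorithm on [-6, 9, -9, -8, -7, -1]:

Scanning through the array:
Position 1 (value 9): max_ending_here = 9, max_so_far = 9
Position 2 (value -9): max_ending_here = 0, max_so_far = 9
Position 3 (value -8): max_ending_here = -8, max_so_far = 9
Position 4 (value -7): max_ending_here = -7, max_so_far = 9
Position 5 (value -1): max_ending_here = -1, max_so_far = 9

Maximum subarray: [9]
Maximum sum: 9

The maximum subarray is [9] with sum 9. This subarray runs from index 1 to index 1.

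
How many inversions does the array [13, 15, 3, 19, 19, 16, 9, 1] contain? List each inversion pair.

Finding inversions in [13, 15, 3, 19, 19, 16, 9, 1]:

(0, 2): arr[0]=13 > arr[2]=3
(0, 6): arr[0]=13 > arr[6]=9
(0, 7): arr[0]=13 > arr[7]=1
(1, 2): arr[1]=15 > arr[2]=3
(1, 6): arr[1]=15 > arr[6]=9
(1, 7): arr[1]=15 > arr[7]=1
(2, 7): arr[2]=3 > arr[7]=1
(3, 5): arr[3]=19 > arr[5]=16
(3, 6): arr[3]=19 > arr[6]=9
(3, 7): arr[3]=19 > arr[7]=1
(4, 5): arr[4]=19 > arr[5]=16
(4, 6): arr[4]=19 > arr[6]=9
(4, 7): arr[4]=19 > arr[7]=1
(5, 6): arr[5]=16 > arr[6]=9
(5, 7): arr[5]=16 > arr[7]=1
(6, 7): arr[6]=9 > arr[7]=1

Total inversions: 16

The array has 16 inversion(s): (0,2), (0,6), (0,7), (1,2), (1,6), (1,7), (2,7), (3,5), (3,6), (3,7), (4,5), (4,6), (4,7), (5,6), (5,7), (6,7). Each pair (i,j) satisfies i < j and arr[i] > arr[j].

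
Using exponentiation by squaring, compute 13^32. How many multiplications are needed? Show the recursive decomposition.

Computing 13^32 by squaring (build up from 13^1; each line after the first costs one multiplication):

13^1 = 13
13^2 = (13^1)^2 = 13^2 = 169
13^4 = (13^2)^2 = 169^2 = 28561
13^8 = (13^4)^2 = 28561^2 = 815730721
13^16 = (13^8)^2 = 815730721^2 = 665416609183179841
13^32 = (13^16)^2 = 665416609183179841^2 = 442779263776840698304313192148785281

Result: 442779263776840698304313192148785281
Multiplications needed: 5 (5 lines after 13^1)

13^32 = 442779263776840698304313192148785281. Using exponentiation by squaring, this requires 5 multiplications. The key idea: if the exponent is even, square the half-power; if odd, multiply by the base once.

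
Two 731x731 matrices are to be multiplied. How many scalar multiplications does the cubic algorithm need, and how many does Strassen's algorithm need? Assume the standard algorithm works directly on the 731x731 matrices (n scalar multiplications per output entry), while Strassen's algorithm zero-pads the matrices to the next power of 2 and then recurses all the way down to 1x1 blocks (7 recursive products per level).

Matrix multiplication for 731x731 matrices:

Strassen's algorithm requires power-of-2 dimensions. Pad 731x731 to 1024x1024 (next power of 2).

Standard algorithm: 731^3 = 390617891 multiplications
Strassen's algorithm: 7^(log2(1024)) = 7^10 = 282475249 multiplications
Savings: 390617891 - 282475249 = 108142642 multiplications

Standard: 390617891 multiplications (731^3). Strassen: 282475249 multiplications (7^10, after padding to 1024x1024). Strassen reduces 8 recursive multiplications to 7 at each level.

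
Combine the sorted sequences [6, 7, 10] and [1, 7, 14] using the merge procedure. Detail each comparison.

Merging process:

Compare 6 vs 1: take 1 from right. Merged: [1]
Compare 6 vs 7: take 6 from left. Merged: [1, 6]
Compare 7 vs 7: take 7 from left. Merged: [1, 6, 7]
Compare 10 vs 7: take 7 from right. Merged: [1, 6, 7, 7]
Compare 10 vs 14: take 10 from left. Merged: [1, 6, 7, 7, 10]
Append remaining from right: [14]. Merged: [1, 6, 7, 7, 10, 14]

Final merged array: [1, 6, 7, 7, 10, 14]
Total comparisons: 5

The merged array is [1, 6, 7, 7, 10, 14], requiring 5 comparisons. The merge step runs in O(n) time where n is the total number of elements.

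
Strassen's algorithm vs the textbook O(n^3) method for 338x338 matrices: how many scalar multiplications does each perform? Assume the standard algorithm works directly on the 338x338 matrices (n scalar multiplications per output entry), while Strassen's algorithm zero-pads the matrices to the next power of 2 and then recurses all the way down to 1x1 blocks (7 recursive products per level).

Matrix multiplication for 338x338 matrices:

Strassen's algorithm requires power-of-2 dimensions. Pad 338x338 to 512x512 (next power of 2).

Standard algorithm: 338^3 = 38614472 multiplications
Strassen's algorithm: 7^(log2(512)) = 7^9 = 40353607 multiplications
Difference: 38614472 - 40353607 = -1739135 (Strassen uses MORE here due to padding overhead — for small or just-over-power-of-2 n, padding can outweigh the per-level savings)

Standard: 38614472 multiplications (338^3). Strassen: 40353607 multiplications (7^9, after padding to 512x512). Strassen reduces 8 recursive multiplications to 7 at each level.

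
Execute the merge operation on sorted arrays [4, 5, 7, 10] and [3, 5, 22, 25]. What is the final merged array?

Merging process:

Compare 4 vs 3: take 3 from right. Merged: [3]
Compare 4 vs 5: take 4 from left. Merged: [3, 4]
Compare 5 vs 5: take 5 from left. Merged: [3, 4, 5]
Compare 7 vs 5: take 5 from right. Merged: [3, 4, 5, 5]
Compare 7 vs 22: take 7 from left. Merged: [3, 4, 5, 5, 7]
Compare 10 vs 22: take 10 from left. Merged: [3, 4, 5, 5, 7, 10]
Append remaining from right: [22, 25]. Merged: [3, 4, 5, 5, 7, 10, 22, 25]

Final merged array: [3, 4, 5, 5, 7, 10, 22, 25]
Total comparisons: 6

The merged array is [3, 4, 5, 5, 7, 10, 22, 25], requiring 6 comparisons. The merge step runs in O(n) time where n is the total number of elements.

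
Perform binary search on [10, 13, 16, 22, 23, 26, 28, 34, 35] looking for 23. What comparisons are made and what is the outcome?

Binary search for 23 in [10, 13, 16, 22, 23, 26, 28, 34, 35]:

lo=0, hi=8, mid=4, arr[mid]=23 -> Found target at index 4!

Binary search finds 23 at index 4 after 1 comparisons. The search repeatedly halves the search space by comparing with the middle element.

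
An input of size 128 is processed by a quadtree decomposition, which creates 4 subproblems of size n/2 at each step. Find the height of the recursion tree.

For divide and conquer with division factor 2:

Problem sizes at each level:
Level 0: 128
Level 1: 64
Level 2: 32
Level 3: 16
Level 4: 8
Level 5: 4
Level 6: 2
Level 7: 1

The root is level 0 and the size-1 base case is level 7 (the tree spans levels 0 through 7, i.e. 8 levels counting the root), so the depth is the number of divisions: log_2(128) = 7

The recursion tree depth is log_2(128) = 7. At each level, the problem size is divided by 2, so it takes 7 divisions to reduce to a base case of size 1. The algorithm makes 4 recursive calls at each level.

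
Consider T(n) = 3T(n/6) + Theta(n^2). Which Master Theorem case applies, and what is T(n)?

Master Theorem for T(n) = 3T(n/6) + O(n^2):

a = 3, b = 6, c = 2
log_b(a) = log_6(3) = 0.6131

Case 3: c = 2 > log_6(3) = 0.6131
T(n) = O(n^2) = O(n^2)

For T(n) = 3T(n/6) + O(n^2): log_6(3) = 0.6131. This is Case 3 of the Master Theorem (c > log_b(a), work dominated by root), giving O(n^2).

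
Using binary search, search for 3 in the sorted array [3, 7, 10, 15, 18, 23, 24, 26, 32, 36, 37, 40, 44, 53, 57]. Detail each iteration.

Binary search for 3 in [3, 7, 10, 15, 18, 23, 24, 26, 32, 36, 37, 40, 44, 53, 57]:

lo=0, hi=14, mid=7, arr[mid]=26 -> 26 > 3, search left half
lo=0, hi=6, mid=3, arr[mid]=15 -> 15 > 3, search left half
lo=0, hi=2, mid=1, arr[mid]=7 -> 7 > 3, search left half
lo=0, hi=0, mid=0, arr[mid]=3 -> Found target at index 0!

Binary search finds 3 at index 0 after 4 comparisons. The search repeatedly halves the search space by comparing with the middle element.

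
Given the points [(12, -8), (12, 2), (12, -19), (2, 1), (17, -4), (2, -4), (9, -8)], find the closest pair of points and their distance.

Computing all pairwise distances among 7 points:

d((12, -8), (12, 2)) = 10.0
d((12, -8), (12, -19)) = 11.0
d((12, -8), (2, 1)) = 13.4536
d((12, -8), (17, -4)) = 6.4031
d((12, -8), (2, -4)) = 10.7703
d((12, -8), (9, -8)) = 3.0 <-- minimum
d((12, 2), (12, -19)) = 21.0
d((12, 2), (2, 1)) = 10.0499
d((12, 2), (17, -4)) = 7.8102
d((12, 2), (2, -4)) = 11.6619
d((12, 2), (9, -8)) = 10.4403
d((12, -19), (2, 1)) = 22.3607
d((12, -19), (17, -4)) = 15.8114
d((12, -19), (2, -4)) = 18.0278
d((12, -19), (9, -8)) = 11.4018
d((2, 1), (17, -4)) = 15.8114
d((2, 1), (2, -4)) = 5.0
d((2, 1), (9, -8)) = 11.4018
d((17, -4), (2, -4)) = 15.0
d((17, -4), (9, -8)) = 8.9443
d((2, -4), (9, -8)) = 8.0623

Closest pair: (12, -8) and (9, -8) with distance 3.0

The closest pair is (12, -8) and (9, -8) with Euclidean distance 3.0. For 7 points, brute-force pairwise comparison is shown above. For large n, the divide-and-conquer algorithm (sort by x, recurse on halves, check the dividing strip) achieves O(n log n).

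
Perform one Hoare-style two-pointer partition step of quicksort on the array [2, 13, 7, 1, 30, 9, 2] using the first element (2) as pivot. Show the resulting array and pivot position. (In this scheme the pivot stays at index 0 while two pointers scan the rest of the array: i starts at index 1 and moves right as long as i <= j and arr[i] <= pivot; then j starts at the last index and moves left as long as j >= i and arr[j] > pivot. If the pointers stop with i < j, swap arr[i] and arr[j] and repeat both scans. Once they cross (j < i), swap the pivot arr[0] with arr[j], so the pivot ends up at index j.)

Hoare-style two-pointer partition with pivot = 2:

Initial array: [2, 13, 7, 1, 30, 9, 2]

Pointers start at i = 1, j = 6.
i stops at index 1 (arr[1]=13 > 2), j stops at index 6 (arr[6]=2 <= 2): swap arr[1] and arr[6], array becomes [2, 2, 7, 1, 30, 9, 13]
i stops at index 2 (arr[2]=7 > 2), j stops at index 3 (arr[3]=1 <= 2): swap arr[2] and arr[3], array becomes [2, 2, 1, 7, 30, 9, 13]
i ends at 3, j ends at 2: the pointers have crossed (j < i), so scanning stops.

Swap pivot arr[0] with arr[2] to place pivot at position 2: [1, 2, 2, 7, 30, 9, 13]
Pivot position: 2

After partitioning with pivot 2, the array becomes [1, 2, 2, 7, 30, 9, 13]. The pivot is placed at index 2. All elements to the left of the pivot are <= 2, and all elements to the right are > 2.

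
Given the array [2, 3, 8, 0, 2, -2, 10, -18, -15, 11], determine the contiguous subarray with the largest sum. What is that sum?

Using Kadane's algorithm on [2, 3, 8, 0, 2, -2, 10, -18, -15, 11]:

Scanning through the array:
Position 1 (value 3): max_ending_here = 5, max_so_far = 5
Position 2 (value 8): max_ending_here = 13, max_so_far = 13
Position 3 (value 0): max_ending_here = 13, max_so_far = 13
Position 4 (value 2): max_ending_here = 15, max_so_far = 15
Position 5 (value -2): max_ending_here = 13, max_so_far = 15
Position 6 (value 10): max_ending_here = 23, max_so_far = 23
Position 7 (value -18): max_ending_here = 5, max_so_far = 23
Position 8 (value -15): max_ending_here = -10, max_so_far = 23
Position 9 (value 11): max_ending_here = 11, max_so_far = 23

Maximum subarray: [2, 3, 8, 0, 2, -2, 10]
Maximum sum: 23

The maximum subarray is [2, 3, 8, 0, 2, -2, 10] with sum 23. This subarray runs from index 0 to index 6.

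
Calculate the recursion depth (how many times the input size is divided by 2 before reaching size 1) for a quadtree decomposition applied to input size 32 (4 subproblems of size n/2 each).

For divide and conquer with division factor 2:

Problem sizes at each level:
Level 0: 32
Level 1: 16
Level 2: 8
Level 3: 4
Level 4: 2
Level 5: 1

The root is level 0 and the size-1 base case is level 5 (the tree spans levels 0 through 5, i.e. 6 levels counting the root), so the depth is the number of divisions: log_2(32) = 5

The recursion tree depth is log_2(32) = 5. At each level, the problem size is divided by 2, so it takes 5 divisions to reduce to a base case of size 1. The algorithm makes 4 recursive calls at each level.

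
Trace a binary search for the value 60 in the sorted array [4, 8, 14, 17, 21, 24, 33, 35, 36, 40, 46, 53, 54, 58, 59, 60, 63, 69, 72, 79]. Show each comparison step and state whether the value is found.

Binary search for 60 in [4, 8, 14, 17, 21, 24, 33, 35, 36, 40, 46, 53, 54, 58, 59, 60, 63, 69, 72, 79]:

lo=0, hi=19, mid=9, arr[mid]=40 -> 40 < 60, search right half
lo=10, hi=19, mid=14, arr[mid]=59 -> 59 < 60, search right half
lo=15, hi=19, mid=17, arr[mid]=69 -> 69 > 60, search left half
lo=15, hi=16, mid=15, arr[mid]=60 -> Found target at index 15!

Binary search finds 60 at index 15 after 4 comparisons. The search repeatedly halves the search space by comparing with the middle element.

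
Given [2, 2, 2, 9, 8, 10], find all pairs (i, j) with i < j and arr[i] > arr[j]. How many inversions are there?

Finding inversions in [2, 2, 2, 9, 8, 10]:

(3, 4): arr[3]=9 > arr[4]=8

Total inversions: 1

The array has 1 inversion(s): (3,4). Each pair (i,j) satisfies i < j and arr[i] > arr[j].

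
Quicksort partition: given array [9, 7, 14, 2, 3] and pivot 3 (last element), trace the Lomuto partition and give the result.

Lomuto partition with pivot = 3:

Initial array: [9, 7, 14, 2, 3]

arr[0]=9 > 3: no swap
arr[1]=7 > 3: no swap
arr[2]=14 > 3: no swap
arr[3]=2 <= 3: swap with position 0, array becomes [2, 7, 14, 9, 3]

Place pivot at position 1: [2, 3, 14, 9, 7]
Pivot position: 1

After partitioning with pivot 3, the array becomes [2, 3, 14, 9, 7]. The pivot is placed at index 1. All elements to the left of the pivot are <= 3, and all elements to the right are > 3.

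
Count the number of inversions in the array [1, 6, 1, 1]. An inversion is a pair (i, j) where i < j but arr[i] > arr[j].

Finding inversions in [1, 6, 1, 1]:

(1, 2): arr[1]=6 > arr[2]=1
(1, 3): arr[1]=6 > arr[3]=1

Total inversions: 2

The array has 2 inversion(s): (1,2), (1,3). Each pair (i,j) satisfies i < j and arr[i] > arr[j].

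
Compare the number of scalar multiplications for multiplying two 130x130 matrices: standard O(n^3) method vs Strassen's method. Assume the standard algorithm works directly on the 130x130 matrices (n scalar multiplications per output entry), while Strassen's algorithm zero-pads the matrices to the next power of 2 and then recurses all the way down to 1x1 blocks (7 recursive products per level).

Matrix multiplication for 130x130 matrices:

Strassen's algorithm requires power-of-2 dimensions. Pad 130x130 to 256x256 (next power of 2).

Standard algorithm: 130^3 = 2197000 multiplications
Strassen's algorithm: 7^(log2(256)) = 7^8 = 5764801 multiplications
Difference: 2197000 - 5764801 = -3567801 (Strassen uses MORE here due to padding overhead — for small or just-over-power-of-2 n, padding can outweigh the per-level savings)

Standard: 2197000 multiplications (130^3). Strassen: 5764801 multiplications (7^8, after padding to 256x256). Strassen reduces 8 recursive multiplications to 7 at each level.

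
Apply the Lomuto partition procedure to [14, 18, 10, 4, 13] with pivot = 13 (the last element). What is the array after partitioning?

Lomuto partition with pivot = 13:

Initial array: [14, 18, 10, 4, 13]

arr[0]=14 > 13: no swap
arr[1]=18 > 13: no swap
arr[2]=10 <= 13: swap with position 0, array becomes [10, 18, 14, 4, 13]
arr[3]=4 <= 13: swap with position 1, array becomes [10, 4, 14, 18, 13]

Place pivot at position 2: [10, 4, 13, 18, 14]
Pivot position: 2

After partitioning with pivot 13, the array becomes [10, 4, 13, 18, 14]. The pivot is placed at index 2. All elements to the left of the pivot are <= 13, and all elements to the right are > 13.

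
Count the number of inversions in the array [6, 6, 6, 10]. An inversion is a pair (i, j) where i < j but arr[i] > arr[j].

Finding inversions in [6, 6, 6, 10]:


Total inversions: 0

The array has 0 inversions. It is already sorted.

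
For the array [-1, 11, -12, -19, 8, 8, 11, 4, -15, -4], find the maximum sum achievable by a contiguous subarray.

Using Kadane's algorithm on [-1, 11, -12, -19, 8, 8, 11, 4, -15, -4]:

Scanning through the array:
Position 1 (value 11): max_ending_here = 11, max_so_far = 11
Position 2 (value -12): max_ending_here = -1, max_so_far = 11
Position 3 (value -19): max_ending_here = -19, max_so_far = 11
Position 4 (value 8): max_ending_here = 8, max_so_far = 11
Position 5 (value 8): max_ending_here = 16, max_so_far = 16
Position 6 (value 11): max_ending_here = 27, max_so_far = 27
Position 7 (value 4): max_ending_here = 31, max_so_far = 31
Position 8 (value -15): max_ending_here = 16, max_so_far = 31
Position 9 (value -4): max_ending_here = 12, max_so_far = 31

Maximum subarray: [8, 8, 11, 4]
Maximum sum: 31

The maximum subarray is [8, 8, 11, 4] with sum 31. This subarray runs from index 4 to index 7.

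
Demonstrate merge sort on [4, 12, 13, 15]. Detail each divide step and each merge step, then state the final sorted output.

Merge sort trace:

Split: [4, 12, 13, 15] -> [4, 12] and [13, 15]
  Split: [4, 12] -> [4] and [12]
  Merge: [4] + [12] -> [4, 12]
  Split: [13, 15] -> [13] and [15]
  Merge: [13] + [15] -> [13, 15]
Merge: [4, 12] + [13, 15] -> [4, 12, 13, 15]

Final sorted array: [4, 12, 13, 15]

The merge sort proceeds by recursively splitting the array and merging sorted halves.
After all merges, the sorted array is [4, 12, 13, 15].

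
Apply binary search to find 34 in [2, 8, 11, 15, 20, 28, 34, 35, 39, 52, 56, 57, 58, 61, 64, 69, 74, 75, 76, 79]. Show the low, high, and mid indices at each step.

Binary search for 34 in [2, 8, 11, 15, 20, 28, 34, 35, 39, 52, 56, 57, 58, 61, 64, 69, 74, 75, 76, 79]:

lo=0, hi=19, mid=9, arr[mid]=52 -> 52 > 34, search left half
lo=0, hi=8, mid=4, arr[mid]=20 -> 20 < 34, search right half
lo=5, hi=8, mid=6, arr[mid]=34 -> Found target at index 6!

Binary search finds 34 at index 6 after 3 comparisons. The search repeatedly halves the search space by comparing with the middle element.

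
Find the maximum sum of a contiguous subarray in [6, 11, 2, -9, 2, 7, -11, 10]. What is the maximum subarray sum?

Using Kadane's algorithm on [6, 11, 2, -9, 2, 7, -11, 10]:

Scanning through the array:
Position 1 (value 11): max_ending_here = 17, max_so_far = 17
Position 2 (value 2): max_ending_here = 19, max_so_far = 19
Position 3 (value -9): max_ending_here = 10, max_so_far = 19
Position 4 (value 2): max_ending_here = 12, max_so_far = 19
Position 5 (value 7): max_ending_here = 19, max_so_far = 19
Position 6 (value -11): max_ending_here = 8, max_so_far = 19
Position 7 (value 10): max_ending_here = 18, max_so_far = 19

Maximum subarray: [6, 11, 2]
Maximum sum: 19

The maximum subarray is [6, 11, 2] with sum 19. This subarray runs from index 0 to index 2.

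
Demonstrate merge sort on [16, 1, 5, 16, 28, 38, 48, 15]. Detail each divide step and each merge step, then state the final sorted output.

Merge sort trace:

Split: [16, 1, 5, 16, 28, 38, 48, 15] -> [16, 1, 5, 16] and [28, 38, 48, 15]
  Split: [16, 1, 5, 16] -> [16, 1] and [5, 16]
    Split: [16, 1] -> [16] and [1]
    Merge: [16] + [1] -> [1, 16]
    Split: [5, 16] -> [5] and [16]
    Merge: [5] + [16] -> [5, 16]
  Merge: [1, 16] + [5, 16] -> [1, 5, 16, 16]
  Split: [28, 38, 48, 15] -> [28, 38] and [48, 15]
    Split: [28, 38] -> [28] and [38]
    Merge: [28] + [38] -> [28, 38]
    Split: [48, 15] -> [48] and [15]
    Merge: [48] + [15] -> [15, 48]
  Merge: [28, 38] + [15, 48] -> [15, 28, 38, 48]
Merge: [1, 5, 16, 16] + [15, 28, 38, 48] -> [1, 5, 15, 16, 16, 28, 38, 48]

Final sorted array: [1, 5, 15, 16, 16, 28, 38, 48]

The merge sort proceeds by recursively splitting the array and merging sorted halves.
After all merges, the sorted array is [1, 5, 15, 16, 16, 28, 38, 48].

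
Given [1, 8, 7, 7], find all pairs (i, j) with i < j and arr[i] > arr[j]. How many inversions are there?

Finding inversions in [1, 8, 7, 7]:

(1, 2): arr[1]=8 > arr[2]=7
(1, 3): arr[1]=8 > arr[3]=7

Total inversions: 2

The array has 2 inversion(s): (1,2), (1,3). Each pair (i,j) satisfies i < j and arr[i] > arr[j].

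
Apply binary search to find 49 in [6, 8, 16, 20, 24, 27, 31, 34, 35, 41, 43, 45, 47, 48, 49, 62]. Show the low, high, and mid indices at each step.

Binary search for 49 in [6, 8, 16, 20, 24, 27, 31, 34, 35, 41, 43, 45, 47, 48, 49, 62]:

lo=0, hi=15, mid=7, arr[mid]=34 -> 34 < 49, search right half
lo=8, hi=15, mid=11, arr[mid]=45 -> 45 < 49, search right half
lo=12, hi=15, mid=13, arr[mid]=48 -> 48 < 49, search right half
lo=14, hi=15, mid=14, arr[mid]=49 -> Found target at index 14!

Binary search finds 49 at index 14 after 4 comparisons. The search repeatedly halves the search space by comparing with the middle element.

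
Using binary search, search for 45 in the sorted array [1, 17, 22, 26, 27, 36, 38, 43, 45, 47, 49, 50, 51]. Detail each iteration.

Binary search for 45 in [1, 17, 22, 26, 27, 36, 38, 43, 45, 47, 49, 50, 51]:

lo=0, hi=12, mid=6, arr[mid]=38 -> 38 < 45, search right half
lo=7, hi=12, mid=9, arr[mid]=47 -> 47 > 45, search left half
lo=7, hi=8, mid=7, arr[mid]=43 -> 43 < 45, search right half
lo=8, hi=8, mid=8, arr[mid]=45 -> Found target at index 8!

Binary search finds 45 at index 8 after 4 comparisons. The search repeatedly halves the search space by comparing with the middle element.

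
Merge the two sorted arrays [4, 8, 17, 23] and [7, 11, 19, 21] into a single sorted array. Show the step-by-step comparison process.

Merging process:

Compare 4 vs 7: take 4 from left. Merged: [4]
Compare 8 vs 7: take 7 from right. Merged: [4, 7]
Compare 8 vs 11: take 8 from left. Merged: [4, 7, 8]
Compare 17 vs 11: take 11 from right. Merged: [4, 7, 8, 11]
Compare 17 vs 19: take 17 from left. Merged: [4, 7, 8, 11, 17]
Compare 23 vs 19: take 19 from right. Merged: [4, 7, 8, 11, 17, 19]
Compare 23 vs 21: take 21 from right. Merged: [4, 7, 8, 11, 17, 19, 21]
Append remaining from left: [23]. Merged: [4, 7, 8, 11, 17, 19, 21, 23]

Final merged array: [4, 7, 8, 11, 17, 19, 21, 23]
Total comparisons: 7

The merged array is [4, 7, 8, 11, 17, 19, 21, 23], requiring 7 comparisons. The merge step runs in O(n) time where n is the total number of elements.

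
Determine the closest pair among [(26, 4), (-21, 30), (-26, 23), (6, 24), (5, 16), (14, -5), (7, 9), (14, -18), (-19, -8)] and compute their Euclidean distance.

Computing all pairwise distances among 9 points:

d((26, 4), (-21, 30)) = 53.7122
d((26, 4), (-26, 23)) = 55.3624
d((26, 4), (6, 24)) = 28.2843
d((26, 4), (5, 16)) = 24.1868
d((26, 4), (14, -5)) = 15.0
d((26, 4), (7, 9)) = 19.6469
d((26, 4), (14, -18)) = 25.0599
d((26, 4), (-19, -8)) = 46.5725
d((-21, 30), (-26, 23)) = 8.6023
d((-21, 30), (6, 24)) = 27.6586
d((-21, 30), (5, 16)) = 29.5296
d((-21, 30), (14, -5)) = 49.4975
d((-21, 30), (7, 9)) = 35.0
d((-21, 30), (14, -18)) = 59.4054
d((-21, 30), (-19, -8)) = 38.0526
d((-26, 23), (6, 24)) = 32.0156
d((-26, 23), (5, 16)) = 31.7805
d((-26, 23), (14, -5)) = 48.8262
d((-26, 23), (7, 9)) = 35.8469
d((-26, 23), (14, -18)) = 57.28
d((-26, 23), (-19, -8)) = 31.7805
d((6, 24), (5, 16)) = 8.0623
d((6, 24), (14, -5)) = 30.0832
d((6, 24), (7, 9)) = 15.0333
d((6, 24), (14, -18)) = 42.7551
d((6, 24), (-19, -8)) = 40.6079
d((5, 16), (14, -5)) = 22.8473
d((5, 16), (7, 9)) = 7.2801 <-- minimum
d((5, 16), (14, -18)) = 35.171
d((5, 16), (-19, -8)) = 33.9411
d((14, -5), (7, 9)) = 15.6525
d((14, -5), (14, -18)) = 13.0
d((14, -5), (-19, -8)) = 33.1361
d((7, 9), (14, -18)) = 27.8927
d((7, 9), (-19, -8)) = 31.0644
d((14, -18), (-19, -8)) = 34.4819

Closest pair: (5, 16) and (7, 9) with distance 7.2801

The closest pair is (5, 16) and (7, 9) with Euclidean distance 7.2801. For 9 points, brute-force pairwise comparison is shown above. For large n, the divide-and-conquer algorithm (sort by x, recurse on halves, check the dividing strip) achieves O(n log n).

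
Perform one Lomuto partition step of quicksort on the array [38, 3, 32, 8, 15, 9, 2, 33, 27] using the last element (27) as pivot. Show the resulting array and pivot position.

Lomuto partition with pivot = 27:

Initial array: [38, 3, 32, 8, 15, 9, 2, 33, 27]

arr[0]=38 > 27: no swap
arr[1]=3 <= 27: swap with position 0, array becomes [3, 38, 32, 8, 15, 9, 2, 33, 27]
arr[2]=32 > 27: no swap
arr[3]=8 <= 27: swap with position 1, array becomes [3, 8, 32, 38, 15, 9, 2, 33, 27]
arr[4]=15 <= 27: swap with position 2, array becomes [3, 8, 15, 38, 32, 9, 2, 33, 27]
arr[5]=9 <= 27: swap with position 3, array becomes [3, 8, 15, 9, 32, 38, 2, 33, 27]
arr[6]=2 <= 27: swap with position 4, array becomes [3, 8, 15, 9, 2, 38, 32, 33, 27]
arr[7]=33 > 27: no swap

Place pivot at position 5: [3, 8, 15, 9, 2, 27, 32, 33, 38]
Pivot position: 5

After partitioning with pivot 27, the array becomes [3, 8, 15, 9, 2, 27, 32, 33, 38]. The pivot is placed at index 5. All elements to the left of the pivot are <= 27, and all elements to the right are > 27.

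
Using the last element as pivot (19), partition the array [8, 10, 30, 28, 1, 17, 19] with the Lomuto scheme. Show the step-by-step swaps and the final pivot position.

Lomuto partition with pivot = 19:

Initial array: [8, 10, 30, 28, 1, 17, 19]

arr[0]=8 <= 19: swap with position 0, array becomes [8, 10, 30, 28, 1, 17, 19]
arr[1]=10 <= 19: swap with position 1, array becomes [8, 10, 30, 28, 1, 17, 19]
arr[2]=30 > 19: no swap
arr[3]=28 > 19: no swap
arr[4]=1 <= 19: swap with position 2, array becomes [8, 10, 1, 28, 30, 17, 19]
arr[5]=17 <= 19: swap with position 3, array becomes [8, 10, 1, 17, 30, 28, 19]

Place pivot at position 4: [8, 10, 1, 17, 19, 28, 30]
Pivot position: 4

After partitioning with pivot 19, the array becomes [8, 10, 1, 17, 19, 28, 30]. The pivot is placed at index 4. All elements to the left of the pivot are <= 19, and all elements to the right are > 19.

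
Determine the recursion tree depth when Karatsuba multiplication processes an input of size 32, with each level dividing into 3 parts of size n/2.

For divide and conquer with division factor 2:

Problem sizes at each level:
Level 0: 32
Level 1: 16
Level 2: 8
Level 3: 4
Level 4: 2
Level 5: 1

The root is level 0 and the size-1 base case is level 5 (the tree spans levels 0 through 5, i.e. 6 levels counting the root), so the depth is the number of divisions: log_2(32) = 5

The recursion tree depth is log_2(32) = 5. At each level, the problem size is divided by 2, so it takes 5 divisions to reduce to a base case of size 1. The algorithm makes 3 recursive calls at each level.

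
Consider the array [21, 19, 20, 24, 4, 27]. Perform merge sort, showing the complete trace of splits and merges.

Merge sort trace:

Split: [21, 19, 20, 24, 4, 27] -> [21, 19, 20] and [24, 4, 27]
  Split: [21, 19, 20] -> [21] and [19, 20]
    Split: [19, 20] -> [19] and [20]
    Merge: [19] + [20] -> [19, 20]
  Merge: [21] + [19, 20] -> [19, 20, 21]
  Split: [24, 4, 27] -> [24] and [4, 27]
    Split: [4, 27] -> [4] and [27]
    Merge: [4] + [27] -> [4, 27]
  Merge: [24] + [4, 27] -> [4, 24, 27]
Merge: [19, 20, 21] + [4, 24, 27] -> [4, 19, 20, 21, 24, 27]

Final sorted array: [4, 19, 20, 21, 24, 27]

The merge sort proceeds by recursively splitting the array and merging sorted halves.
After all merges, the sorted array is [4, 19, 20, 21, 24, 27].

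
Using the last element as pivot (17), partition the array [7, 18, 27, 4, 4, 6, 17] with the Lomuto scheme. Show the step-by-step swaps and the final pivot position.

Lomuto partition with pivot = 17:

Initial array: [7, 18, 27, 4, 4, 6, 17]

arr[0]=7 <= 17: swap with position 0, array becomes [7, 18, 27, 4, 4, 6, 17]
arr[1]=18 > 17: no swap
arr[2]=27 > 17: no swap
arr[3]=4 <= 17: swap with position 1, array becomes [7, 4, 27, 18, 4, 6, 17]
arr[4]=4 <= 17: swap with position 2, array becomes [7, 4, 4, 18, 27, 6, 17]
arr[5]=6 <= 17: swap with position 3, array becomes [7, 4, 4, 6, 27, 18, 17]

Place pivot at position 4: [7, 4, 4, 6, 17, 18, 27]
Pivot position: 4

After partitioning with pivot 17, the array becomes [7, 4, 4, 6, 17, 18, 27]. The pivot is placed at index 4. All elements to the left of the pivot are <= 17, and all elements to the right are > 17.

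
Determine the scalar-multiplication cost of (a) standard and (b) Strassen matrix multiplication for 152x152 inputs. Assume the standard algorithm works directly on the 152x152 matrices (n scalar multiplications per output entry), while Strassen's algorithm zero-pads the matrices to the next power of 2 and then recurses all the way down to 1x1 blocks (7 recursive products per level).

Matrix multiplication for 152x152 matrices:

Strassen's algorithm requires power-of-2 dimensions. Pad 152x152 to 256x256 (next power of 2).

Standard algorithm: 152^3 = 3511808 multiplications
Strassen's algorithm: 7^(log2(256)) = 7^8 = 5764801 multiplications
Difference: 3511808 - 5764801 = -2252993 (Strassen uses MORE here due to padding overhead — for small or just-over-power-of-2 n, padding can outweigh the per-level savings)

Standard: 3511808 multiplications (152^3). Strassen: 5764801 multiplications (7^8, after padding to 256x256). Strassen reduces 8 recursive multiplications to 7 at each level.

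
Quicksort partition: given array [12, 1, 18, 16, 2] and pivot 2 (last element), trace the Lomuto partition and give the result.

Lomuto partition with pivot = 2:

Initial array: [12, 1, 18, 16, 2]

arr[0]=12 > 2: no swap
arr[1]=1 <= 2: swap with position 0, array becomes [1, 12, 18, 16, 2]
arr[2]=18 > 2: no swap
arr[3]=16 > 2: no swap

Place pivot at position 1: [1, 2, 18, 16, 12]
Pivot position: 1

After partitioning with pivot 2, the array becomes [1, 2, 18, 16, 12]. The pivot is placed at index 1. All elements to the left of the pivot are <= 2, and all elements to the right are > 2.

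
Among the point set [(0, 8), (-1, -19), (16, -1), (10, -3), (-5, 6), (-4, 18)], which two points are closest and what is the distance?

Computing all pairwise distances among 6 points:

d((0, 8), (-1, -19)) = 27.0185
d((0, 8), (16, -1)) = 18.3576
d((0, 8), (10, -3)) = 14.8661
d((0, 8), (-5, 6)) = 5.3852 <-- minimum
d((0, 8), (-4, 18)) = 10.7703
d((-1, -19), (16, -1)) = 24.7588
d((-1, -19), (10, -3)) = 19.4165
d((-1, -19), (-5, 6)) = 25.318
d((-1, -19), (-4, 18)) = 37.1214
d((16, -1), (10, -3)) = 6.3246
d((16, -1), (-5, 6)) = 22.1359
d((16, -1), (-4, 18)) = 27.5862
d((10, -3), (-5, 6)) = 17.4929
d((10, -3), (-4, 18)) = 25.2389
d((-5, 6), (-4, 18)) = 12.0416

Closest pair: (0, 8) and (-5, 6) with distance 5.3852

The closest pair is (0, 8) and (-5, 6) with Euclidean distance 5.3852. For 6 points, brute-force pairwise comparison is shown above. For large n, the divide-and-conquer algorithm (sort by x, recurse on halves, check the dividing strip) achieves O(n log n).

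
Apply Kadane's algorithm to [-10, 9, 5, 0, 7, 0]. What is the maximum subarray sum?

Using Kadane's algorithm on [-10, 9, 5, 0, 7, 0]:

Scanning through the array:
Position 1 (value 9): max_ending_here = 9, max_so_far = 9
Position 2 (value 5): max_ending_here = 14, max_so_far = 14
Position 3 (value 0): max_ending_here = 14, max_so_far = 14
Position 4 (value 7): max_ending_here = 21, max_so_far = 21
Position 5 (value 0): max_ending_here = 21, max_so_far = 21

Maximum subarray: [9, 5, 0, 7]
Maximum sum: 21

The maximum subarray is [9, 5, 0, 7] with sum 21. This subarray runs from index 1 to index 4.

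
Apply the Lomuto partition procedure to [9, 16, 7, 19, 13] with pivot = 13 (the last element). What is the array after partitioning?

Lomuto partition with pivot = 13:

Initial array: [9, 16, 7, 19, 13]

arr[0]=9 <= 13: swap with position 0, array becomes [9, 16, 7, 19, 13]
arr[1]=16 > 13: no swap
arr[2]=7 <= 13: swap with position 1, array becomes [9, 7, 16, 19, 13]
arr[3]=19 > 13: no swap

Place pivot at position 2: [9, 7, 13, 19, 16]
Pivot position: 2

After partitioning with pivot 13, the array becomes [9, 7, 13, 19, 16]. The pivot is placed at index 2. All elements to the left of the pivot are <= 13, and all elements to the right are > 13.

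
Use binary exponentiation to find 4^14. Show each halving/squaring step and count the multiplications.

Computing 4^14 by squaring (build up from 4^1; each line after the first costs one multiplication):

4^1 = 4
4^2 = (4^1)^2 = 4^2 = 16
4^3 = 4 * 4^2 = 4 * 16 = 64
4^6 = (4^3)^2 = 64^2 = 4096
4^7 = 4 * 4^6 = 4 * 4096 = 16384
4^14 = (4^7)^2 = 16384^2 = 268435456

Result: 268435456
Multiplications needed: 5 (5 lines after 4^1)

4^14 = 268435456. Using exponentiation by squaring, this requires 5 multiplications. The key idea: if the exponent is even, square the half-power; if odd, multiply by the base once.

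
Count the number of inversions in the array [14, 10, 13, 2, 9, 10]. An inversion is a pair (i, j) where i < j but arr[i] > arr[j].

Finding inversions in [14, 10, 13, 2, 9, 10]:

(0, 1): arr[0]=14 > arr[1]=10
(0, 2): arr[0]=14 > arr[2]=13
(0, 3): arr[0]=14 > arr[3]=2
(0, 4): arr[0]=14 > arr[4]=9
(0, 5): arr[0]=14 > arr[5]=10
(1, 3): arr[1]=10 > arr[3]=2
(1, 4): arr[1]=10 > arr[4]=9
(2, 3): arr[2]=13 > arr[3]=2
(2, 4): arr[2]=13 > arr[4]=9
(2, 5): arr[2]=13 > arr[5]=10

Total inversions: 10

The array has 10 inversion(s): (0,1), (0,2), (0,3), (0,4), (0,5), (1,3), (1,4), (2,3), (2,4), (2,5). Each pair (i,j) satisfies i < j and arr[i] > arr[j].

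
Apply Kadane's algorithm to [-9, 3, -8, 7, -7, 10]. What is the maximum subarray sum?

Using Kadane's algorithm on [-9, 3, -8, 7, -7, 10]:

Scanning through the array:
Position 1 (value 3): max_ending_here = 3, max_so_far = 3
Position 2 (value -8): max_ending_here = -5, max_so_far = 3
Position 3 (value 7): max_ending_here = 7, max_so_far = 7
Position 4 (value -7): max_ending_here = 0, max_so_far = 7
Position 5 (value 10): max_ending_here = 10, max_so_far = 10

Maximum subarray: [7, -7, 10]
Maximum sum: 10

The maximum subarray is [7, -7, 10] with sum 10. This subarray runs from index 3 to index 5.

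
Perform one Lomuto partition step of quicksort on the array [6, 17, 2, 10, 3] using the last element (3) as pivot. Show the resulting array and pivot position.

Lomuto partition with pivot = 3:

Initial array: [6, 17, 2, 10, 3]

arr[0]=6 > 3: no swap
arr[1]=17 > 3: no swap
arr[2]=2 <= 3: swap with position 0, array becomes [2, 17, 6, 10, 3]
arr[3]=10 > 3: no swap

Place pivot at position 1: [2, 3, 6, 10, 17]
Pivot position: 1

After partitioning with pivot 3, the array becomes [2, 3, 6, 10, 17]. The pivot is placed at index 1. All elements to the left of the pivot are <= 3, and all elements to the right are > 3.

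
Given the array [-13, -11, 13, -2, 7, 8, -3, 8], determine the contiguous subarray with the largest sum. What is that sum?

Using Kadane's algorithm on [-13, -11, 13, -2, 7, 8, -3, 8]:

Scanning through the array:
Position 1 (value -11): max_ending_here = -11, max_so_far = -11
Position 2 (value 13): max_ending_here = 13, max_so_far = 13
Position 3 (value -2): max_ending_here = 11, max_so_far = 13
Position 4 (value 7): max_ending_here = 18, max_so_far = 18
Position 5 (value 8): max_ending_here = 26, max_so_far = 26
Position 6 (value -3): max_ending_here = 23, max_so_far = 26
Position 7 (value 8): max_ending_here = 31, max_so_far = 31

Maximum subarray: [13, -2, 7, 8, -3, 8]
Maximum sum: 31

The maximum subarray is [13, -2, 7, 8, -3, 8] with sum 31. This subarray runs from index 2 to index 7.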